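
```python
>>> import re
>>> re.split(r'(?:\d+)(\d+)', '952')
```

['', '2', '']

Pattern: one or more of a digit (non-capturing group); then one or more of a digit (captured).
Matches to split on: at [0:3] → '952'.
With a capturing group present, the delimiter's captured portion is kept in the result list.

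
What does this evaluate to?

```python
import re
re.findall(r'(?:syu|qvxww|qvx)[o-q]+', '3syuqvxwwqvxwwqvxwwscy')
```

['syuq', 'qvxwwq']

Since nothing is captured, `findall` lists the 2 matched substrings directly.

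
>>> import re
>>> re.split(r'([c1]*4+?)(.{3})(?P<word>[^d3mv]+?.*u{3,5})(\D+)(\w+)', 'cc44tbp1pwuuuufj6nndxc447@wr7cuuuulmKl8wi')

With the lazy modifier that quantifier settles for the fewest repetitions that let the rest of the pattern succeed (the atoms after it are unaffected and can still be greedy).
Because the pattern has a capturing group, `split` also inserts each captured text between the pieces.

['', 'cc4', '4tb', 'p1pwuuuufj6nndxc447@wr7cuuuu', 'lmKl', '8wi', '']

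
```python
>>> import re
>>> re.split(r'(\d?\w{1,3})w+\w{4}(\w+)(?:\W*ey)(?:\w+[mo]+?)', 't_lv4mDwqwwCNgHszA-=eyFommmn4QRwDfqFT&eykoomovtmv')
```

['t_lv', '4mD', 'NgHszA', 'n', '4QR', 'T', 'v']

This matches optionally a digit, then 1 to 3 of a word character (captured); then one or more of the literal 'w', then exactly 4 of a word character; then one or more of a word character (captured); then zero or more of a non-word character, then the literal 'ey' (non-capturing group); then one or more of a word character, then one or more of one of [mo] (lazy) (non-capturing group).
The group in the pattern means `split` returns the separators' captures alongside the pieces.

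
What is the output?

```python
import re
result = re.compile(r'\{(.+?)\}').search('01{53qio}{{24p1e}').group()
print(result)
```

{53qio}

The `?` after the quantifier makes it lazy — it takes as little as possible before letting the rest of the pattern try.
`re.search` scans for the first position where the pattern succeeds.
The match spans [2:9] → '{53qio}'.
Captured: group 1 = '53qio'.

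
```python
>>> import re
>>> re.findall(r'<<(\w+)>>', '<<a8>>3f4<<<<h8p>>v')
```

With a single group, `findall` returns only what that group captured — 2 items.

['a8', 'h8p']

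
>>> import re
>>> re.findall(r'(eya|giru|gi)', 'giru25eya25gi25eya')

Alternation tries branches left to right and keeps the first one that lets the overall match succeed at that position.
One capturing group, so `findall` returns just the captured substring from each match — 4 in all.

['giru', 'eya', 'gi', 'eya']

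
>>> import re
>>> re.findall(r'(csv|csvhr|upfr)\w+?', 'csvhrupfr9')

['csv', 'upfr']

The regex engine tests alternatives in the order written; an earlier branch that matches wins even if a later one would match more.
Scanning left to right: at [0:4] match 'csvh', group 1 = 'csv'; at [5:10] match 'upfr9', group 1 = 'upfr'.
With a single group, `findall` returns only what that group captured — 2 items.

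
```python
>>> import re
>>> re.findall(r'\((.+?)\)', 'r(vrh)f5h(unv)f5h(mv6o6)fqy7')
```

A non-greedy quantifier consumes as few characters as it can — just enough that the remainder of the pattern still matches from where it stops; whatever follows it matches normally.
`findall` collects group 1 from each match (3 total).

['vrh', 'unv', 'mv6o6']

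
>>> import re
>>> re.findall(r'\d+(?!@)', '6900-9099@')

`(?!…)`/`(?<!…)` only lets a position through if the neighbouring text does NOT match; no characters are consumed.
Matches: at [0:4] → '6900'; at [5:8] → '909'.
No capturing groups, so `findall` returns the 2 full match strings.

['6900', '909']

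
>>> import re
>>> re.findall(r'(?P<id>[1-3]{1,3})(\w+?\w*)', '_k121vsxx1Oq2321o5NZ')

[('121', 'vsxx1Oq2321o5NZ')]

`findall` packs the 2 group values into a tuple for every match.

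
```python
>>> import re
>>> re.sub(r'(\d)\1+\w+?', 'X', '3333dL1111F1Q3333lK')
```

The backreference `\1` re-matches whatever the first group consumed, character for character.
Matches: at [0:5] → '3333d'; at [6:11] → '1111F'; at [13:18] → '3333l'.
Each match is replaced by 'X'.

'XLX1QXK'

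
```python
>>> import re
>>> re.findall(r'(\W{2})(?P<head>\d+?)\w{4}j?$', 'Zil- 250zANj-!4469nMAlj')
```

The pattern matches exactly 2 of a non-word character (captured); then one or more of a digit (lazy) (captured as 'head'); then exactly 4 of a word character, then optionally a literal 'j'; then anchored at the end.
Multiple groups make `findall` return tuples — one 2-tuple for the one match.

[('-!', '4469')]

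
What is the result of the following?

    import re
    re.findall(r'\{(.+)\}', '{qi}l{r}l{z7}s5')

One capturing group, so `findall` returns just the captured substring from the one match — 1 in all.

['qi}l{r}l{z7']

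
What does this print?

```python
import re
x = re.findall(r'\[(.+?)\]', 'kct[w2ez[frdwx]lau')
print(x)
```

['w2ez[frdwx']

Matches: at [3:15] match '[w2ez[frdwx]', group 1 = 'w2ez[frdwx'.
`findall` collects group 1 from the one match (1 total).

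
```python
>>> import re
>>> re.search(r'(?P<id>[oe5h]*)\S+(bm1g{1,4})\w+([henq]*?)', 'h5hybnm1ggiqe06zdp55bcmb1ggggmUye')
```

The pattern matches zero or more of one of [oe5h] (captured as 'id'); then one or more of a non-whitespace character; then the literal 'bm1', then 1 to 4 of a literal 'g' (captured); then one or more of a word character; then zero or more of one of [henq] (lazy) (captured).
`re.search` scans for the first position where the pattern succeeds.
Here nothing in the string fits, so the call returns None.

None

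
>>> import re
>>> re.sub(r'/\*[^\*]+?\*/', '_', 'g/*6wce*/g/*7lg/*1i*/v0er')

'g_g/*7lg_v0er'

`sub` substitutes '_' at each match site.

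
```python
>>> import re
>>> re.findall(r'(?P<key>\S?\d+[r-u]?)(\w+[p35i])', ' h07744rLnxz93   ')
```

[('h07744r', 'Lnxz93')]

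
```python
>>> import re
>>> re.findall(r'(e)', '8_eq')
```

['e']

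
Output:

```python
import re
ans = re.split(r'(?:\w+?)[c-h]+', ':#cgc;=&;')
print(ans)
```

[':#', ';=&;']

The string is cut at each match, leaving 2 pieces.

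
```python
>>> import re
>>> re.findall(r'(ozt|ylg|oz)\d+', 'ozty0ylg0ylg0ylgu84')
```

['ylg', 'ylg']

With a single group, `findall` returns only what that group captured — 2 items.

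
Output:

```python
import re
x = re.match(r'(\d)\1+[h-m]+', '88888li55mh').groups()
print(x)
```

('8',)

The match spans [0:7] → '88888li'.
Captured: group 1 = '8'.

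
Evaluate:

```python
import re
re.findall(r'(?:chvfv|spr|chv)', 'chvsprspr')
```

Matches: at [0:3] → 'chv'; at [3:6] → 'spr'; at [6:9] → 'spr'.
`findall` yields the raw match text (3 of them) because the pattern has no groups.

['chv', 'spr', 'spr']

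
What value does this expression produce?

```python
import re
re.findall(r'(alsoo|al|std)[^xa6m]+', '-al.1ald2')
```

['al', 'al']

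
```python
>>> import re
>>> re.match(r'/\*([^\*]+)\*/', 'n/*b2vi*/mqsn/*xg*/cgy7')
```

`re.match` won't scan ahead — the pattern has to work from the very first character.
Here the pattern fails at index 0, so the call returns None.

None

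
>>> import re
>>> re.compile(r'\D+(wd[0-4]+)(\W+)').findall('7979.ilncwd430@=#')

[('wd430', '@=#')]

2 groups means the one result is a tuple of 2 captured strings — 1 here.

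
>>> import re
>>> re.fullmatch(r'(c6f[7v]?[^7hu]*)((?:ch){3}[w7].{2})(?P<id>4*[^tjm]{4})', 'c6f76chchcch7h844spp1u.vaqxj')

None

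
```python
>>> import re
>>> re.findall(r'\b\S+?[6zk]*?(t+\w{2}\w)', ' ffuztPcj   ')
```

['tPcj']

Pattern: a word boundary (`\b`, zero-width); then one or more of a non-whitespace character (lazy), then zero or more of one of [6zk] (lazy); then one or more of the literal 't', then exactly 2 of a word character, then a word character (captured).
Matches: at [1:9] match 'ffuztPcj', group 1 = 'tPcj'.
With a single group, `findall` returns only what that group captured — 1 item.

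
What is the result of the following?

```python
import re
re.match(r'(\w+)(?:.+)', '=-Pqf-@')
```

Pattern: one or more of a word character (captured); then one or more of any character (non-capturing group).
`re.match` won't scan ahead — the pattern has to work from the very first character.
Here the string doesn't start with a match, so the call returns None.

None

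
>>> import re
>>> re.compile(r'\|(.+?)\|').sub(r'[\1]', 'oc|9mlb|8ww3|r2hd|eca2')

'oc[9mlb]8ww3[r2hd]eca2'

The replacement refers to a captured group, so each match is rewritten using its own captured text.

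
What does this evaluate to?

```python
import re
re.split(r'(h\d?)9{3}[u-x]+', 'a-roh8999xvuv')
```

The pattern matches a literal 'h', then optionally a digit (captured); then exactly 3 of the literal '9', then one or more of a character in [u-x].
With a capturing group present, the delimiter's captured portion is kept in the result list.

['a-ro', 'h8', '']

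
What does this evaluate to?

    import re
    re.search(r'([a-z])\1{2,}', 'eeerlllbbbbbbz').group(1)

The match spans [0:3] → 'eee'.
Captured: group 1 = 'e'.

'e'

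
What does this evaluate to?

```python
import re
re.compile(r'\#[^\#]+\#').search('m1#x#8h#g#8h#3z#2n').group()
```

'#x#'

`search` walks the string left to right and returns the first match it finds.
The match spans [2:5] → '#x#'.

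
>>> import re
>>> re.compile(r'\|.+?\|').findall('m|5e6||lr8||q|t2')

['|5e6|', '|lr8|', '|q|']

A `+?`/`*?`/`{m,n}?` starts at its minimum and grows only as far as needed for what follows to match.
Scanning left to right: at [1:6] → '|5e6|'; at [6:11] → '|lr8|'; at [11:14] → '|q|'.
With no groups in the pattern, `findall` gives back each whole match — 3 here.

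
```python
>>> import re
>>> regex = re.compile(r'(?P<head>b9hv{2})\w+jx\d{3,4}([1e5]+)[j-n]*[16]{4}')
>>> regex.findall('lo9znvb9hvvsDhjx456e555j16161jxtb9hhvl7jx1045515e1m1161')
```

Pattern: the literal 'b9h', then exactly 2 of a literal 'v' (captured as 'head'); then one or more of a word character, then the literal 'jx', then 3 to 4 of a digit; then one or more of one of [1e5] (captured); then zero or more of a character in [j-n], then exactly 4 of one of [16].
Walking the string: at [6:55] match 'b9hvvsDhjx456e555j16161jxtb9hhvl7jx1045515e1m1161', groups = ('b9hvv', '515e1').
2 groups means the one result is a tuple of 2 captured strings — 1 here.

[('b9hvv', '515e1')]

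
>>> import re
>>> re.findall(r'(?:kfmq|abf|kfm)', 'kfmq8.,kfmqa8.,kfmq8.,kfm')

['kfmq', 'kfmq', 'kfmq', 'kfm']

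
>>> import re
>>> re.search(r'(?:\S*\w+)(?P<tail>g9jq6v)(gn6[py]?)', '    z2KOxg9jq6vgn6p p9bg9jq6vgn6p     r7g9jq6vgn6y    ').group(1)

The match spans [4:19] → 'z2KOxg9jq6vgn6p'.
Captured: group 1 = 'g9jq6v', group 2 = 'gn6p'.

'g9jq6v'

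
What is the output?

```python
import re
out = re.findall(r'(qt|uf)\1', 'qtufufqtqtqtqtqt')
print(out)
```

['uf', 'qt', 'qt']

`\1` has to match the exact text group 1 already captured.
Matches: at [2:6] match 'ufuf', group 1 = 'uf'; at [6:10] match 'qtqt', group 1 = 'qt'; at [10:14] match 'qtqt', group 1 = 'qt'.
With a single group, `findall` returns only what that group captured — 3 items.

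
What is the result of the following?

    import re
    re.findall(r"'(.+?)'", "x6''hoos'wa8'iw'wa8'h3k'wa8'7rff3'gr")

["'hoos", 'iw', 'h3k', '7rff3']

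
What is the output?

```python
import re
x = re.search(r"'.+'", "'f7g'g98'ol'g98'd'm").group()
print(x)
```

`re.search` scans for the first position where the pattern succeeds.
The match spans [0:18] → "'f7g'g98'ol'g98'd'".

'f7g'g98'ol'g98'd'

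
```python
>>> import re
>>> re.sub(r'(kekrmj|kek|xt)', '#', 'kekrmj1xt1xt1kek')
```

The regex engine tests alternatives in the order written; an earlier branch that matches wins even if a later one would match more.
Matches: at [0:6] → 'kekrmj'; at [7:9] → 'xt'; at [10:12] → 'xt'; at [13:16] → 'kek'.
`sub` substitutes '#' at each match site.

'#1#1#1#'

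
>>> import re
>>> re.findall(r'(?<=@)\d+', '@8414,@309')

['8414', '309']

The positive lookaround only admits positions where the adjacent text matches; those characters stay outside the span.
No capturing groups, so `findall` returns the 2 full match strings.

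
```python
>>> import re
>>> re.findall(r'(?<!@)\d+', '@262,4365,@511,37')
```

['62', '4365', '11', '37']

`(?!…)`/`(?<!…)` only lets a position through if the neighbouring text does NOT match; no characters are consumed.
Scanning left to right: at [2:4] → '62'; at [5:9] → '4365'; at [12:14] → '11'; at [15:17] → '37'.
No capturing groups, so `findall` returns the 4 full match strings.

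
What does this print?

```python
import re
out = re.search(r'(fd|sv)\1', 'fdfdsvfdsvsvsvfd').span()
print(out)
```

`\1` has to match the exact text group 1 already captured.
The match spans [0:4] → 'fdfd'.

(0, 4)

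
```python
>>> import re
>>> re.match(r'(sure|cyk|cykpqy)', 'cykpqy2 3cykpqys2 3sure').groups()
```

Branches in `(...|...)` are attempted left-to-right; the first branch that allows the whole pattern to succeed is taken.
`re.match` only tries the pattern at the start of the string.
The match spans [0:3] → 'cyk'.
Captured: group 1 = 'cyk'.

('cyk',)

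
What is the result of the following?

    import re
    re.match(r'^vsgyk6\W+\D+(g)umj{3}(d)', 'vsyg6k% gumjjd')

None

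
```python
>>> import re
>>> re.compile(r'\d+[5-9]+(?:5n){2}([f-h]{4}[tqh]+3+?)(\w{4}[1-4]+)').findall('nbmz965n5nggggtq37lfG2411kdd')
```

[('ggggtq3', '7lfG2411')]

The pattern matches one or more of a digit; then one or more of a character in [5-9], then the literal '5n' repeated 2 times; then exactly 4 of a character in [f-h], then one or more of one of [tqh], then one or more of a literal '3' (lazy) (captured); then exactly 4 of a word character, then one or more of a character in [1-4] (captured).
With 2 capturing groups, `findall` returns a 2-tuple per match.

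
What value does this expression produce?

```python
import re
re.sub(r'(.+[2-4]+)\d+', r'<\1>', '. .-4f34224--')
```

'<. .-4f3422>--'

Each match is replaced using the text its own group 1 captured.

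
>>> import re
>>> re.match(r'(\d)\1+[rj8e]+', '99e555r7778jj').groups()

('9',)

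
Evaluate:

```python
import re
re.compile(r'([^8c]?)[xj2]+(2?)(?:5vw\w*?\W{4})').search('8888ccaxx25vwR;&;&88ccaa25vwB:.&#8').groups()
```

('a', '')

The pattern matches optionally any character except [8c] (captured); then one or more of one of [xj2]; then optionally a literal '2' (captured); then the literal '5vw', then zero or more of a word character (lazy), then exactly 4 of a non-word character (non-capturing group).
`re.search` tries every starting position until one works.
The match spans [6:18] → 'axx25vwR;&;&'.
Captured: group 1 = 'a', group 2 = ''.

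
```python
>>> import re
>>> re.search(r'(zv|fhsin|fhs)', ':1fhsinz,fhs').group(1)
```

Alternation tries branches left to right and keeps the first one that lets the overall match succeed at that position.
`re.search` scans for the first position where the pattern succeeds.
The match spans [2:7] → 'fhsin'.
Captured: group 1 = 'fhsin'.

'fhsin'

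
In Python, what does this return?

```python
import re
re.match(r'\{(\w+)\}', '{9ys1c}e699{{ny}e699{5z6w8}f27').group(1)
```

The match spans [0:7] → '{9ys1c}'.
Captured: group 1 = '9ys1c'.

'9ys1c'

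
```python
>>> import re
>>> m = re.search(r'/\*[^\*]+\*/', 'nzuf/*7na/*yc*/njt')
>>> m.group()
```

Unlike `match`, `search` isn't anchored — it looks for the pattern anywhere in the string.
The match spans [9:15] → '/*yc*/'.

'/*yc*/'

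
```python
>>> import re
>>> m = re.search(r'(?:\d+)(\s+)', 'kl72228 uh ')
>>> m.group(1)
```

' '

This matches one or more of a digit (non-capturing group); then one or more of whitespace (captured).
`re.search` tries every starting position until one works.
The match spans [2:8] → '72228 '.
Captured: group 1 = ' '.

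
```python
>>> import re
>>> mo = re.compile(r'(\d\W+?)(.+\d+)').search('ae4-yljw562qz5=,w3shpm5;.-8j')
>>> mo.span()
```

The match spans [2:27] → '4-yljw562qz5=,w3shpm5;.-8'.

(2, 27)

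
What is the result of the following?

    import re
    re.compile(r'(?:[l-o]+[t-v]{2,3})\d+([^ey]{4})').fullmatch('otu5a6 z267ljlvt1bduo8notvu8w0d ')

This matches one or more of a character in [l-o], then 2 to 3 of a character in [t-v] (non-capturing group); then one or more of a digit; then exactly 4 of any character except [ey] (captured).
`re.fullmatch` is like wrapping the pattern in `^…$` (in single-line mode).
Here there's no way to consume every character, so the call returns None.

None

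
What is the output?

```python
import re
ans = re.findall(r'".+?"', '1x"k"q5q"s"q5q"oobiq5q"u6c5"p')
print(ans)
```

['"k"', '"s"', '"oobiq5q"']

`findall` yields the raw match text (3 of them) because the pattern has no groups.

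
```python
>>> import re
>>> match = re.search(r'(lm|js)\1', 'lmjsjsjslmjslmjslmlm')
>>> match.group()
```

'jsjs'

A backreference is literal: `\1` must see the identical characters the first group matched.
`re.search` tries every starting position until one works.
The match spans [2:6] → 'jsjs'.
Captured: group 1 = 'js'.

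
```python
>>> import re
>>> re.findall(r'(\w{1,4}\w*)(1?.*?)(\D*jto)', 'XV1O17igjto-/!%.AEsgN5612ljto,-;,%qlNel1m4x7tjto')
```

[('XV1O17igjto', '-/!%.AEsgN5612', 'ljto'), ('qlNel1m4x7t', '', 'jto')]

The pattern matches 1 to 4 of a word character, then zero or more of a word character (captured); then optionally the literal '1', then zero or more of any character (lazy) (captured); then zero or more of a non-digit, then the literal 'jto' (captured).
Because the quantifier is non-greedy, it stops expanding at the earliest point where the rest of the pattern can succeed.
Walking the string: at [0:29] match 'XV1O17igjto-/!%.AEsgN5612ljto', groups = ('XV1O17igjto', '-/!%.AEsgN5612', 'ljto'); at [34:48] match 'qlNel1m4x7tjto', groups = ('qlNel1m4x7t', '', 'jto').
`findall` packs the 3 group values into a tuple for every match.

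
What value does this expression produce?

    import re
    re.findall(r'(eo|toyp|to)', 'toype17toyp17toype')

Branches in `(...|...)` are attempted left-to-right; the first branch that allows the whole pattern to succeed is taken.
`findall` collects group 1 from each match (3 total).

['toyp', 'toyp', 'toyp']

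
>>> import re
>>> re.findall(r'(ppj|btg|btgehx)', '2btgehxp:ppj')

['btg', 'ppj']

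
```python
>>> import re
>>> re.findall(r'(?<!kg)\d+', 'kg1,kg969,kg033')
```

The negative lookahead/lookbehind blocks any match where the forbidden context is present.
Matches: at [7:9] → '69'; at [13:15] → '33'.
`findall` yields the raw match text (2 of them) because the pattern has no groups.

['69', '33']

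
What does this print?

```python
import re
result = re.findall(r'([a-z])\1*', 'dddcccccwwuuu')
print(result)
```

['d', 'c', 'w', 'u']

After group 1 captures some text, `\1` only succeeds where that same text appears again.
Because there's exactly one group, `findall` drops the full match and keeps group 1 from each hit.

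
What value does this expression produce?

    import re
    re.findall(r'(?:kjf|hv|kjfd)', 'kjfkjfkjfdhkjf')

Branches in `(...|...)` are attempted left-to-right; the first branch that allows the whole pattern to succeed is taken.
Scanning left to right: at [0:3] → 'kjf'; at [3:6] → 'kjf'; at [6:9] → 'kjf'; at [11:14] → 'kjf'.
`findall` yields the raw match text (4 of them) because the pattern has no groups.

['kjf', 'kjf', 'kjf', 'kjf']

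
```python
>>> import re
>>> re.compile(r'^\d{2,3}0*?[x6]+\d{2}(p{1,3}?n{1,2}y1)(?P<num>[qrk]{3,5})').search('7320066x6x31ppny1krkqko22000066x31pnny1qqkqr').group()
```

'7320066x6x31ppny1krkqk'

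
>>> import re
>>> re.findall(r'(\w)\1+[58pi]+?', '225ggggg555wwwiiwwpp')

['2', 'g', 'w', 'w']

`\1` is not a pattern — it's the concrete string captured by group 1, re-applied verbatim.
Scanning left to right: at [0:3] match '225', group 1 = '2'; at [3:9] match 'ggggg5', group 1 = 'g'; at [11:15] match 'wwwi', group 1 = 'w'; at [16:19] match 'wwp', group 1 = 'w'.
With a single group, `findall` returns only what that group captured — 4 items.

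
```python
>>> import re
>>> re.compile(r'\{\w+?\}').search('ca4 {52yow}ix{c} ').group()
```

'{52yow}'

`re.search` tries every starting position until one works.
The match spans [4:11] → '{52yow}'.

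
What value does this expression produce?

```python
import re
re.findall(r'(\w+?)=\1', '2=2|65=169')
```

['2']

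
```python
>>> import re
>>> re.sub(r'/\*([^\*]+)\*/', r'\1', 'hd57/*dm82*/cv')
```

Matches: at [4:12] → '/*dm82*/'.
`\1` in the replacement pulls in group 1's text for each match.

'hd57dm82cv'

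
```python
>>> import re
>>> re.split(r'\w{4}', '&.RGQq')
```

['&.', '']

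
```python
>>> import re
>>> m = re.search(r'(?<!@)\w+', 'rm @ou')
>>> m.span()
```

(0, 2)

`(?!…)`/`(?<!…)` only lets a position through if the neighbouring text does NOT match; no characters are consumed.
Unlike `match`, `search` isn't anchored — it looks for the pattern anywhere in the string.
The match spans [0:2] → 'rm'.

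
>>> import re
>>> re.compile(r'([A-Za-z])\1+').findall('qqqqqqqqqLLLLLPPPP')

['q', 'L', 'P']

`\1` has to match the exact text group 1 already captured.
Scanning left to right: at [0:9] match 'qqqqqqqqq', group 1 = 'q'; at [9:14] match 'LLLLL', group 1 = 'L'; at [14:18] match 'PPPP', group 1 = 'P'.
One capturing group, so `findall` returns just the captured substring from each match — 3 in all.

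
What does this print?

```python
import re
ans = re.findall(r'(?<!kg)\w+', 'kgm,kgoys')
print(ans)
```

Because the assertion is negative and zero-width, positions next to the forbidden text are skipped.
Walking the string: at [0:3] → 'kgm'; at [4:9] → 'kgoys'.
With no groups in the pattern, `findall` gives back each whole match — 2 here.

['kgm', 'kgoys']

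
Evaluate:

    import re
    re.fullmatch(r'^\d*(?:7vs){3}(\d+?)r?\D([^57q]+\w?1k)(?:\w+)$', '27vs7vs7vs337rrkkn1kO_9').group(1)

The match spans [0:23] → '27vs7vs7vs337rrkkn1kO_9'.
Captured: group 1 = '337', group 2 = 'kkn1k'.

'337'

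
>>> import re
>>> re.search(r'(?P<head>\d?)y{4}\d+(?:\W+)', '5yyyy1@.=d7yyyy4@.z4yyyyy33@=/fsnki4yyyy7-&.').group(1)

'5'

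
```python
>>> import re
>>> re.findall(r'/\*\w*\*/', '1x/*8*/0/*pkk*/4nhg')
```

Walking the string: at [2:7] → '/*8*/'; at [8:15] → '/*pkk*/'.
Since nothing is captured, `findall` lists the 2 matched substrings directly.

['/*8*/', '/*pkk*/']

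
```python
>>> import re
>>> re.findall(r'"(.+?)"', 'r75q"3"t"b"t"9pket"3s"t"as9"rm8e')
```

['3', 'b', '9pket', 't']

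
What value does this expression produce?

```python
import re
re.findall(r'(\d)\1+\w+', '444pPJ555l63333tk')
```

The backreference `\1` re-matches whatever the first group consumed, character for character.
Matches: at [0:17] match '444pPJ555l63333tk', group 1 = '4'.
`findall` collects group 1 from the one match (1 total).

['4']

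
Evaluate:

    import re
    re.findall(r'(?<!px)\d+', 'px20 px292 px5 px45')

['0', '92', '5']

Because the assertion is negative and zero-width, positions next to the forbidden text are skipped.
Scanning left to right: at [3:4] → '0'; at [8:10] → '92'; at [18:19] → '5'.
With no groups in the pattern, `findall` gives back each whole match — 3 here.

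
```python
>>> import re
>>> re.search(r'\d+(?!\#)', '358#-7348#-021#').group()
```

`(?!…)`/`(?<!…)` only lets a position through if the neighbouring text does NOT match; no characters are consumed.
The match spans [0:2] → '35'.

'35'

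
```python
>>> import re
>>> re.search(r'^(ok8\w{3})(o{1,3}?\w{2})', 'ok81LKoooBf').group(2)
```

The pattern matches anchored at the start of the string; then the literal 'ok8', then exactly 3 of a word character (captured); then 1 to 3 of a literal 'o' (lazy), then exactly 2 of a word character (captured).
With the lazy modifier that quantifier settles for the fewest repetitions that let the rest of the pattern succeed (the atoms after it are unaffected and can still be greedy).
`re.search` tries every starting position until one works.
The match spans [0:9] → 'ok81LKooo'.
Captured: group 1 = 'ok81LK', group 2 = 'ooo'.

'ooo'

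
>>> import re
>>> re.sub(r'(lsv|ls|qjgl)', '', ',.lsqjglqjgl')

',.'

Every occurrence is swapped for ''.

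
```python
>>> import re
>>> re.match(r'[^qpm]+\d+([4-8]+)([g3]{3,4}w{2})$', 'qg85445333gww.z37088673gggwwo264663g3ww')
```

None

`re.match` only tries the pattern at the start of the string.
Here the pattern fails at index 0, so the call returns None.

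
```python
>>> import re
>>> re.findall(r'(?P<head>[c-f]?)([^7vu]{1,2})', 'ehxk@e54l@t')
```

[('e', 'hx'), ('', 'k@'), ('e', '54'), ('', 'l@'), ('', 't')]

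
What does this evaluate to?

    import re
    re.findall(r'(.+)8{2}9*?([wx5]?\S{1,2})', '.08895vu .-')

This matches one or more of any character (captured); then exactly 2 of the literal '8', then zero or more of the literal '9' (lazy); then optionally one of [wx5], then 1 to 2 of a non-whitespace character (captured).
`findall` packs the 2 group values into a tuple for every match.

[('.0', '95')]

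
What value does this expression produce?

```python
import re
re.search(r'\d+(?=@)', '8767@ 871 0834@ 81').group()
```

The `(?=…)`/`(?<=…)` assertion just peeks at neighbouring text; it doesn't advance the match position.
The match spans [0:4] → '8767'.

'8767'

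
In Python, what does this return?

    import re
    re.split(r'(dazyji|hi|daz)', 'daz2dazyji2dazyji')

['', 'daz', '2', 'dazyji', '2', 'dazyji', '']

`|` is ordered: at each position the engine commits to the first alternative that works.
`re.split` interleaves the captured-group text with the surrounding fragments.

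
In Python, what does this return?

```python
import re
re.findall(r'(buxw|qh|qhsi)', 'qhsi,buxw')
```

['qh', 'buxw']

Alternation tries branches left to right and keeps the first one that lets the overall match succeed at that position.
Matches: at [0:2] match 'qh', group 1 = 'qh'; at [5:9] match 'buxw', group 1 = 'buxw'.
With a single group, `findall` returns only what that group captured — 2 items.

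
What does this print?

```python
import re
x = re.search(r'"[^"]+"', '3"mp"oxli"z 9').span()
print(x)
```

(1, 5)

`search` walks the string left to right and returns the first match it finds.
The match spans [1:5] → '"mp"'.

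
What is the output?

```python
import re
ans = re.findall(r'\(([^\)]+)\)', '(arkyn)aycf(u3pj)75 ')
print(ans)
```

Because there's exactly one group, `findall` drops the full match and keeps group 1 from each hit.

['arkyn', 'u3pj']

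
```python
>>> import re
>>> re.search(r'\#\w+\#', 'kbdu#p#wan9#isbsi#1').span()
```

`search` walks the string left to right and returns the first match it finds.
The match spans [4:7] → '#p#'.

(4, 7)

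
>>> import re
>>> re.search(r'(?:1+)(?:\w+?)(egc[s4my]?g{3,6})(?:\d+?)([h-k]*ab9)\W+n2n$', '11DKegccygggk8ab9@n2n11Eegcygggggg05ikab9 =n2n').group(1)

'egcygggggg'

Pattern: one or more of a literal '1' (non-capturing group); then one or more of a word character (lazy) (non-capturing group); then the literal 'egc', then optionally one of [s4my], then 3 to 6 of a literal 'g' (captured); then one or more of a digit (lazy) (non-capturing group); then zero or more of a character in [h-k], then the literal 'ab9' (captured); then one or more of a non-word character, then the literal 'n', then the literal '2n'; then anchored at the end.
`re.search` tries every starting position until one works.
The match spans [21:46] → '11Eegcygggggg05ikab9 =n2n'.
Captured: group 1 = 'egcygggggg', group 2 = 'ikab9'.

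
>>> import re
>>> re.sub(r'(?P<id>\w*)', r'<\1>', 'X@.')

'<X><>@<>.<>'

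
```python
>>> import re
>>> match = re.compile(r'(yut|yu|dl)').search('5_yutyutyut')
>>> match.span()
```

(2, 5)

Alternation tries branches left to right and keeps the first one that lets the overall match succeed at that position.
The match spans [2:5] → 'yut'.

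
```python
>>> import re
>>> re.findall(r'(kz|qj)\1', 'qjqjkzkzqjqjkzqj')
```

The backreference `\1` re-matches whatever the first group consumed, character for character.
Scanning left to right: at [0:4] match 'qjqj', group 1 = 'qj'; at [4:8] match 'kzkz', group 1 = 'kz'; at [8:12] match 'qjqj', group 1 = 'qj'.
With a single group, `findall` returns only what that group captured — 3 items.

['qj', 'kz', 'qj']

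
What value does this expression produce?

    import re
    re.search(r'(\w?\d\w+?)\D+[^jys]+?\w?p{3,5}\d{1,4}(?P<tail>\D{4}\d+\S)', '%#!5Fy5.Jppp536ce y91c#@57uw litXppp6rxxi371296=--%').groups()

('5F', 'ce y91c')

Pattern: optionally a word character, then a digit, then one or more of a word character (lazy) (captured); then one or more of a non-digit; then one or more of any character except [jys] (lazy); then optionally a word character, then 3 to 5 of the literal 'p', then 1 to 4 of a digit; then exactly 4 of a non-digit, then one or more of a digit, then a non-whitespace character (captured as 'tail').
`search` walks the string left to right and returns the first match it finds.
The match spans [3:22] → '5Fy5.Jppp536ce y91c'.
Captured: group 1 = '5F', group 2 = 'ce y91c'.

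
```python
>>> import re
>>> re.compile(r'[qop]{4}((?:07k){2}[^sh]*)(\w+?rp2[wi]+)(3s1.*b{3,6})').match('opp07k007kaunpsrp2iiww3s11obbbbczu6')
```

Pattern: exactly 4 of one of [qop]; then the literal '07k' repeated 2 times, then zero or more of any character except [sh] (captured); then one or more of a word character (lazy), then the literal 'rp2', then one or more of one of [wi] (captured); then the literal '3s1', then zero or more of any character, then 3 to 6 of the literal 'b' (captured).
`re.match` won't scan ahead — the pattern has to work from the very first character.
Here the string doesn't start with a match, so the call returns None.

None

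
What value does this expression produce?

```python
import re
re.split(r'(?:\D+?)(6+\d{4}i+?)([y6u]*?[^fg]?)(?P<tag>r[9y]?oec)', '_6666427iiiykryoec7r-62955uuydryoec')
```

The pattern matches one or more of a non-digit (lazy) (non-capturing group); then one or more of a literal '6', then exactly 4 of a digit, then one or more of a literal 'i' (lazy) (captured); then zero or more of one of [y6u] (lazy), then optionally any character except [fg] (captured); then the literal 'r', then optionally one of [9y], then the literal 'oec' (captured as 'tag').
Matches to split on: at [0:18] → '_6666427iiiykryoec'.
`re.split` interleaves the captured-group text with the surrounding fragments.

['', '6666427iii', 'yk', 'ryoec', '7r-62955uuydryoec']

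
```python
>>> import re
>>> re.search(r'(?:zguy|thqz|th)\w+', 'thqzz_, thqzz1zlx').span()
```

`search` walks the string left to right and returns the first match it finds.
The match spans [0:6] → 'thqzz_'.

(0, 6)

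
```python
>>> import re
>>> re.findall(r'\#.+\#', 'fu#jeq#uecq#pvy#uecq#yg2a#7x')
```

['#jeq#uecq#pvy#uecq#yg2a#']

Matches: at [2:26] → '#jeq#uecq#pvy#uecq#yg2a#'.
No capturing groups, so `findall` returns the 1 full match string.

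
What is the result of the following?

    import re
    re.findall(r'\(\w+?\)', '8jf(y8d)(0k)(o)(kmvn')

['(y8d)', '(0k)', '(o)']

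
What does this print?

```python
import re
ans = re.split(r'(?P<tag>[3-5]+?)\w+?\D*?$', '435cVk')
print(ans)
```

['', '4', '']

Pattern: one or more of a character in [3-5] (lazy) (captured as 'tag'); then one or more of a word character (lazy); then zero or more of a non-digit (lazy); then anchored at the end.
The `?` after the quantifier makes it lazy — it takes as little as possible before letting the rest of the pattern try.
Matches to split on: at [0:6] → '435cVk'.
`re.split` interleaves the captured-group text with the surrounding fragments.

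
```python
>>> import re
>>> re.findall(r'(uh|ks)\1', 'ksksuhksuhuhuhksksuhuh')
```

['ks', 'uh', 'ks', 'uh']

A backreference is literal: `\1` must see the identical characters the first group matched.
Walking the string: at [0:4] match 'ksks', group 1 = 'ks'; at [8:12] match 'uhuh', group 1 = 'uh'; at [14:18] match 'ksks', group 1 = 'ks'; at [18:22] match 'uhuh', group 1 = 'uh'.
`findall` collects group 1 from each match (4 total).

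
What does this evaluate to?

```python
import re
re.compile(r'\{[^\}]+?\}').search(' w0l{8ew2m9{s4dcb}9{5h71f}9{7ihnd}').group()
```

'{8ew2m9{s4dcb}'

`search` walks the string left to right and returns the first match it finds.
The match spans [4:18] → '{8ew2m9{s4dcb}'.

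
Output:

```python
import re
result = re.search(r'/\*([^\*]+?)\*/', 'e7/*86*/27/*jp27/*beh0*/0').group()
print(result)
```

The match spans [2:8] → '/*86*/'.

/*86*/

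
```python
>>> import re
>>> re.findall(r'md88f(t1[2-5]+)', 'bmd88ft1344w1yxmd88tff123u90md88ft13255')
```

['t1344', 't13255']

Because there's exactly one group, `findall` drops the full match and keeps group 1 from each hit.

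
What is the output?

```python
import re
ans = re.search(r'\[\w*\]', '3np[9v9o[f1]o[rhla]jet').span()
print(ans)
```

The match spans [8:12] → '[f1]'.

(8, 12)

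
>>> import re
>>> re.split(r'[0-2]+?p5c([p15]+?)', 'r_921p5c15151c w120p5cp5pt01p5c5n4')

['r_9', '1', '5151c w', 'p', '5pt', '5', 'n4']

This matches one or more of a character in [0-2] (lazy), then the literal 'p5c'; then one or more of one of [p15] (lazy) (captured).
The `?` after the quantifier makes it lazy — it takes as little as possible before letting the rest of the pattern try.
Matches to split on: at [3:9] → '21p5c1'; at [16:23] → '120p5cp'; at [26:32] → '01p5c5'.
With a capturing group present, the delimiter's captured portion is kept in the result list.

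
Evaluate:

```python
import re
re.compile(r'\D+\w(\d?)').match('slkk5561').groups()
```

('5',)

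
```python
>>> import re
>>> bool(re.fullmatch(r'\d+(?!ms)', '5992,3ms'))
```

False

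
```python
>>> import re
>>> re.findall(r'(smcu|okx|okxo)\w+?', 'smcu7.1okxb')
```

Walking the string: at [0:5] match 'smcu7', group 1 = 'smcu'; at [7:11] match 'okxb', group 1 = 'okx'.
`findall` collects group 1 from each match (2 total).

['smcu', 'okx']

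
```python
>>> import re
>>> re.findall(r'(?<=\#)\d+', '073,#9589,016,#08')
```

The positive lookaround only admits positions where the adjacent text matches; those characters stay outside the span.
With no groups in the pattern, `findall` gives back each whole match — 2 here.

['9589', '08']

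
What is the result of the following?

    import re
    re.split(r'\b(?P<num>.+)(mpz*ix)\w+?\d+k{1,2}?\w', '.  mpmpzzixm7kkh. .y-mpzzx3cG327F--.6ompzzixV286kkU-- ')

A non-greedy quantifier consumes as few characters as it can — just enough that the remainder of the pattern still matches from where it stops; whatever follows it matches normally.
The group in the pattern means `split` returns the separators' captures alongside the pieces.

['.  ', 'mpmpzzixm7kkh. .y-mpzzx3cG327F--.6o', 'mpzzix', 'U-- ']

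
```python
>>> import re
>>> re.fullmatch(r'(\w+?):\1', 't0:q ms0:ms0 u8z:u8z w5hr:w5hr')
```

`\1` is not a pattern — it's the concrete string captured by group 1, re-applied verbatim.
`fullmatch` succeeds only if the pattern covers the string from start to end.
Here the pattern can't cover the whole string, so the call returns None.

None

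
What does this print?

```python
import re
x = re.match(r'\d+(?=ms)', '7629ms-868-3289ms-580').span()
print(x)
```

(0, 4)

The lookaround is zero-width — it requires the adjacent text to match without consuming it, so the asserted text isn't part of the match.
`re.match` only tries the pattern at the start of the string.
The match spans [0:4] → '7629'.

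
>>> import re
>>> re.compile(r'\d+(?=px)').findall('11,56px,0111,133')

['56']

The lookaround is zero-width — it requires the adjacent text to match without consuming it, so the asserted text isn't part of the match.
No capturing groups, so `findall` returns the 1 full match string.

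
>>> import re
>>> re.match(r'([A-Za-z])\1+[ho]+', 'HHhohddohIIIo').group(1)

After group 1 captures some text, `\1` only succeeds where that same text appears again.
With `match`, the pattern is implicitly anchored at the beginning.
The match spans [0:5] → 'HHhoh'.
Captured: group 1 = 'H'.

'H'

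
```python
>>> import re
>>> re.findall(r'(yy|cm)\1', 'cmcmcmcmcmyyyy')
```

['cm', 'cm', 'yy']

`\1` has to match the exact text group 1 already captured.
Scanning left to right: at [0:4] match 'cmcm', group 1 = 'cm'; at [4:8] match 'cmcm', group 1 = 'cm'; at [10:14] match 'yyyy', group 1 = 'yy'.
One capturing group, so `findall` returns just the captured substring from each match — 3 in all.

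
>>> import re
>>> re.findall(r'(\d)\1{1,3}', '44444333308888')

`\1` is not a pattern — it's the concrete string captured by group 1, re-applied verbatim.
Because there's exactly one group, `findall` drops the full match and keeps group 1 from each hit.

['4', '3', '8']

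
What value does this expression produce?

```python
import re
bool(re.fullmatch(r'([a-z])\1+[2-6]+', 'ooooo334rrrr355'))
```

False

`re.fullmatch` requires the pattern to consume the entire string.
Here the pattern can't cover the whole string, so the call returns None, and `bool(None)` is False.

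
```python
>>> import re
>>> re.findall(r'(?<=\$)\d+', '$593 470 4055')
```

['593']

The positive lookaround only admits positions where the adjacent text matches; those characters stay outside the span.
No capturing groups, so `findall` returns the 1 full match string.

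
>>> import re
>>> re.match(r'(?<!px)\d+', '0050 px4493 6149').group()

'0050'

`(?!…)`/`(?<!…)` only lets a position through if the neighbouring text does NOT match; no characters are consumed.
With `match`, the pattern is implicitly anchored at the beginning.
The match spans [0:4] → '0050'.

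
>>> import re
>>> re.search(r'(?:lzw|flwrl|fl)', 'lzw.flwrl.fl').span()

(0, 3)

Unlike `match`, `search` isn't anchored — it looks for the pattern anywhere in the string.
The match spans [0:3] → 'lzw'.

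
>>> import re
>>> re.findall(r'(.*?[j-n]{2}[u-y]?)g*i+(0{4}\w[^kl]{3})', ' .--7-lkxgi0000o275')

[(' .--7-lkx', '0000o275')]

Multiple groups make `findall` return tuples — one 2-tuple for the one match.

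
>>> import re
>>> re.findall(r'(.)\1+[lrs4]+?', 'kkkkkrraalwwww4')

A backreference is literal: `\1` must see the identical characters the first group matched.
Walking the string: at [0:6] match 'kkkkkr', group 1 = 'k'; at [7:10] match 'aal', group 1 = 'a'; at [10:15] match 'wwww4', group 1 = 'w'.
Because there's exactly one group, `findall` drops the full match and keeps group 1 from each hit.

['k', 'a', 'w']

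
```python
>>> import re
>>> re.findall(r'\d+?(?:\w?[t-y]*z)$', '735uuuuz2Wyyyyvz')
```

Pattern: one or more of a digit (lazy); then optionally a word character, then zero or more of a character in [t-y], then the literal 'z' (non-capturing group); then anchored at the end.
Since nothing is captured, `findall` lists the 1 matched substring directly.

['2Wyyyyvz']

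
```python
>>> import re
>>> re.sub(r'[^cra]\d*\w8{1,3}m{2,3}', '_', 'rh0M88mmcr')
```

This matches any character except [cra], then zero or more of a digit; then a word character, then 1 to 3 of the literal '8', then 2 to 3 of a literal 'm'.
Matches: at [1:8] → 'h0M88mm'.
Each match is replaced by '_'.

'r_cr'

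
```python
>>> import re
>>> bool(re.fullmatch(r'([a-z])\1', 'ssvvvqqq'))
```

The backreference `\1` re-matches whatever the first group consumed, character for character.
`re.fullmatch` requires the pattern to consume the entire string.
Here the string isn't matched end-to-end, so the call returns None, and `bool(None)` is False.

False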